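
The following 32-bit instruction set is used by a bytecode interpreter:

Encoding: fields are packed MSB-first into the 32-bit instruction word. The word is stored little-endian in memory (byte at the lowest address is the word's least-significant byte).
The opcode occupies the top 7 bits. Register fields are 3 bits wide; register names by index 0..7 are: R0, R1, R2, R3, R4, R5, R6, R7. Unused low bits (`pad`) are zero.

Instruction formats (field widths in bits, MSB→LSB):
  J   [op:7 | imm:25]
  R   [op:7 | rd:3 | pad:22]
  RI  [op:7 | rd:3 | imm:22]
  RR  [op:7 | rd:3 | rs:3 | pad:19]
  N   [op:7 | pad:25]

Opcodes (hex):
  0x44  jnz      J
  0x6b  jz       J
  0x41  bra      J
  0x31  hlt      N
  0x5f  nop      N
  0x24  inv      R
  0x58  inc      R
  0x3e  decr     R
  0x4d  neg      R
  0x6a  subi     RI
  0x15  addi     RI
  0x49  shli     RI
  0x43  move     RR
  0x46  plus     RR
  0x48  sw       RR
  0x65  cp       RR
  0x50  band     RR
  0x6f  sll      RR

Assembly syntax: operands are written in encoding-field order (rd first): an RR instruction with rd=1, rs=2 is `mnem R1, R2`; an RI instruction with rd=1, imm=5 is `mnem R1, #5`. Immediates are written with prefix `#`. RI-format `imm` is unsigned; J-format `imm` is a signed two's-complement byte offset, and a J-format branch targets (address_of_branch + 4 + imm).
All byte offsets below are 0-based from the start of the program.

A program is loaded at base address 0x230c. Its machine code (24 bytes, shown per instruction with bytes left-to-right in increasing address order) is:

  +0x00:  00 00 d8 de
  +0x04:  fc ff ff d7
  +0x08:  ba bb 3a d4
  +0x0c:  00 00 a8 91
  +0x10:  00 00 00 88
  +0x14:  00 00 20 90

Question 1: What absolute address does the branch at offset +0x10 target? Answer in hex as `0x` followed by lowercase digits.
0x2320

+0x10: 00 00 00 88 ⇒ word 0x88000000 (little)
  top 7b → 0x44 → jnz [J]
  imm@[24:0]=0x0 ⇒ #0
  target = base 0x230c + off 0x10 + 4 + imm 0 = 0x2320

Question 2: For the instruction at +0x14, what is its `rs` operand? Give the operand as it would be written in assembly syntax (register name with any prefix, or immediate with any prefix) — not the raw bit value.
[14] 00 00 20 90 → 0x90200000
  opcode bits[31:25]=0x48: sw/RR
  [24:22] rd=0 = R0
  [21:19] rs=4 = R4

R4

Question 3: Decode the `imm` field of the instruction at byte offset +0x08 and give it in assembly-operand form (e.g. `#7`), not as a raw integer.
@+08  little-endian(ba bb 3a d4) = 0xd43abbba
  op=0xd43abbba>>25=0x6a ⇒ subi (RI)
  rd@[24:22]=0x0 ⇒ R0
  imm@[21:0]=0x3abbba ⇒ #3849146

#3849146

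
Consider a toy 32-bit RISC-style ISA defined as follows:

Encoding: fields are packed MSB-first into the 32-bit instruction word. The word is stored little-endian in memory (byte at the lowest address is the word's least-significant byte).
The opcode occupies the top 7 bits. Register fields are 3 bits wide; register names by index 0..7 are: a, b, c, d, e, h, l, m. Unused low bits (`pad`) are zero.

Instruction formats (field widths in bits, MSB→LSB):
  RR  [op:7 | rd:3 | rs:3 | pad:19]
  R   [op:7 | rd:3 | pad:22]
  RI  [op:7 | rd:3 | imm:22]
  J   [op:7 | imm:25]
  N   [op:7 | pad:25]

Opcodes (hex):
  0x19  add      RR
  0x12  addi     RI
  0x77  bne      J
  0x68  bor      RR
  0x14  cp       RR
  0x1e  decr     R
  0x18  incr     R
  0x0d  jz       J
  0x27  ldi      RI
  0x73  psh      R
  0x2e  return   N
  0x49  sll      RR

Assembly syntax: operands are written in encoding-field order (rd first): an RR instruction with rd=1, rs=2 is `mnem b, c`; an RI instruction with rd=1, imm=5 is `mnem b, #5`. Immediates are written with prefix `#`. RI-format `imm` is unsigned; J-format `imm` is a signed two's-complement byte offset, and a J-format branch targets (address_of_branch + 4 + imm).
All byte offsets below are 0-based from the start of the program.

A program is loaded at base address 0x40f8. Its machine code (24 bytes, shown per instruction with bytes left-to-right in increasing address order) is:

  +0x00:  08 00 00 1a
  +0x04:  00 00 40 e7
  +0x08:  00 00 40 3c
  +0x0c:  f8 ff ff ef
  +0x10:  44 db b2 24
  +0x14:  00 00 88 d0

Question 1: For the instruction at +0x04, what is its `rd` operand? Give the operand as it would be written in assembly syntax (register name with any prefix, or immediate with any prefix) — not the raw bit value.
h

[04] 00 00 40 e7 → 0xe7400000
  opcode bits[31:25]=0x73: psh/R
  [24:22] rd=5 = h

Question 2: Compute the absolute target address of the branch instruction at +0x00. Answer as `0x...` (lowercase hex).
@+00  little-endian(08 00 00 1a) = 0x1a000008
  opcode bits[31:25]=0xd: jz/J
  imm: (w>>0)&0x1ffffff=0x8 → #8
  target = base 0x40f8 + off 0x00 + 4 + imm 8 = 0x4104

0x4104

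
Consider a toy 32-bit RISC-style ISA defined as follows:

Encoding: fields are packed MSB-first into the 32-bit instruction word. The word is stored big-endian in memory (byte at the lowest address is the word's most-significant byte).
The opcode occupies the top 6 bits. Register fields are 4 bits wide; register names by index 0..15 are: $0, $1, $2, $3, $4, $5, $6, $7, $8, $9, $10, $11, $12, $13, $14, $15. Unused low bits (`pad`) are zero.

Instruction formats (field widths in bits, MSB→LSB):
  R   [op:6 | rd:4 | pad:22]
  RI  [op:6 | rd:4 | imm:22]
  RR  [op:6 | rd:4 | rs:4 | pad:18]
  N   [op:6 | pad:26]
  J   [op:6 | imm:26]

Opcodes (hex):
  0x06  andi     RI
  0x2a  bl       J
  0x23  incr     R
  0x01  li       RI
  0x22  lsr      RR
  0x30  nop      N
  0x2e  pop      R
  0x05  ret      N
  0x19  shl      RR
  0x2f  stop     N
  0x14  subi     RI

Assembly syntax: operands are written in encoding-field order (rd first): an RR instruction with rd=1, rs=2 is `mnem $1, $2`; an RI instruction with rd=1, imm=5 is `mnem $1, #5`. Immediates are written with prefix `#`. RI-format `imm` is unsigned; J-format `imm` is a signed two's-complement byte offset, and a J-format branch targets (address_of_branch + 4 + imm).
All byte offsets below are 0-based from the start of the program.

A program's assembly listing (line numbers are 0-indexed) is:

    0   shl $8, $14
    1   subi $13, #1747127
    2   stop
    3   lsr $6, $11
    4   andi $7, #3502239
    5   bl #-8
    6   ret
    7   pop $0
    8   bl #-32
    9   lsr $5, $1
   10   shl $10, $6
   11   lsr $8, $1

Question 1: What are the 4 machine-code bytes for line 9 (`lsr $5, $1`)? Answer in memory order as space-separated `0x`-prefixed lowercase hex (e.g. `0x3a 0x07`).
0x89 0x44 0x00 0x00

L9: lsr op=0x22:6|rd=5:4|rs=1:4|pad=0:18 ⇒ 0x89440000 ⇒ big 89 44 00 00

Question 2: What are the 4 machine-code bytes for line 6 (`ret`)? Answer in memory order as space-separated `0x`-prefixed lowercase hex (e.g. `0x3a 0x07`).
line 6 (ret): pack op=0x5:6|pad=0:26 = 0x14000000; big→ 14 00 00 00

0x14 0x00 0x00 0x00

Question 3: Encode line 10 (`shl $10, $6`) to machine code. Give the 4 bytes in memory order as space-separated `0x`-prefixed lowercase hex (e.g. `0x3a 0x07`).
0x66 0x98 0x00 0x00

10. shl fields op=0x19:6|rd=10:4|rs=6:4|pad=0:18 → word 66980000h → 66 98 00 00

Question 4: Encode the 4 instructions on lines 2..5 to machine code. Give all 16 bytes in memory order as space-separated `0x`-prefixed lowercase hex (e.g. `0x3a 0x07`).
0xbc 0x00 0x00 0x00 0x89 0xac 0x00 0x00 0x19 0xf5 0x70 0x9f 0xab 0xff 0xff 0xf8

line 2 (stop): pack op=0x2f:6|pad=0:26 = 0xbc000000; big→ bc 00 00 00
line 3 (lsr): pack op=0x22:6|rd=6:4|rs=11:4|pad=0:18 = 0x89ac0000; big→ 89 ac 00 00
line 4 (andi): pack op=0x6:6|rd=7:4|imm=3502239:22 = 0x19f5709f; big→ 19 f5 70 9f
line 5 (bl): pack op=0x2a:6|imm=-8:26 = 0xabfffff8; big→ ab ff ff f8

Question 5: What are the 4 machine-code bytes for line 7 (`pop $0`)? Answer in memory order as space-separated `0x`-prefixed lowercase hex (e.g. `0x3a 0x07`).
L7: pop op=0x2e:6|rd=0:4|pad=0:22 ⇒ 0xb8000000 ⇒ big b8 00 00 00

0xb8 0x00 0x00 0x00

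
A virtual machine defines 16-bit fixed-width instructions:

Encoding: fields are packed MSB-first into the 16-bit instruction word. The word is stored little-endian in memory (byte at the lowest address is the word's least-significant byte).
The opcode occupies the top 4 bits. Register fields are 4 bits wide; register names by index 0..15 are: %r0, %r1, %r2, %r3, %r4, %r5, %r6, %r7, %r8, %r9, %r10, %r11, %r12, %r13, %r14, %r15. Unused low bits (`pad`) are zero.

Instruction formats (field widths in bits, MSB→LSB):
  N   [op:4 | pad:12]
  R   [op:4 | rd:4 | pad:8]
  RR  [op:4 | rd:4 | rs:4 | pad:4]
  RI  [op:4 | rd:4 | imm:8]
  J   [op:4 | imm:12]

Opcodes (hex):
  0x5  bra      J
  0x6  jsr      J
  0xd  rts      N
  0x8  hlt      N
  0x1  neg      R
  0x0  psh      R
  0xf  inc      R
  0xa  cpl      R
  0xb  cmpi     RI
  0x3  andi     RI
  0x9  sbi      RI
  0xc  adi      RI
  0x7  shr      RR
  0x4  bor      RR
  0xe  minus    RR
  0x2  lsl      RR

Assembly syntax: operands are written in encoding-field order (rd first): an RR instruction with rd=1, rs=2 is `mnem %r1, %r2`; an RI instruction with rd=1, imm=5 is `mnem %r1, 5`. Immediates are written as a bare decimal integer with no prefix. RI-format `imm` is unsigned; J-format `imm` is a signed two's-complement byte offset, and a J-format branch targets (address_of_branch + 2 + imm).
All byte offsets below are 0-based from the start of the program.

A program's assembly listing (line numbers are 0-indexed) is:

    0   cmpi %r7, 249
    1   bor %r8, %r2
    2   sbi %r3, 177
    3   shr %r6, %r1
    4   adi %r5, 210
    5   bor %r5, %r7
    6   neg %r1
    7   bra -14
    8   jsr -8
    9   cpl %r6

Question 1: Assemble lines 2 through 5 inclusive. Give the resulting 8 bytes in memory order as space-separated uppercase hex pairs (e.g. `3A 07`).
line 2 (sbi): pack op=0x9:4|rd=3:4|imm=177:8 = 0x93b1; little→ b1 93
line 3 (shr): pack op=0x7:4|rd=6:4|rs=1:4|pad=0:4 = 0x7610; little→ 10 76
line 4 (adi): pack op=0xc:4|rd=5:4|imm=210:8 = 0xc5d2; little→ d2 c5
line 5 (bor): pack op=0x4:4|rd=5:4|rs=7:4|pad=0:4 = 0x4570; little→ 70 45

B1 93 10 76 D2 C5 70 45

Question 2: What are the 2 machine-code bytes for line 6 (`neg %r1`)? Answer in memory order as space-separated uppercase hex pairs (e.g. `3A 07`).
L6: neg op=0x1:4|rd=1:4|pad=0:8 ⇒ 0x1100 ⇒ little 00 11

00 11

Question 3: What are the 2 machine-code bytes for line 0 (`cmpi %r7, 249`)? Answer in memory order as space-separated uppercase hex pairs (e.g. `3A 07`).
F9 B7

line 0 (cmpi): pack op=0xb:4|rd=7:4|imm=249:8 = 0xb7f9; little→ f9 b7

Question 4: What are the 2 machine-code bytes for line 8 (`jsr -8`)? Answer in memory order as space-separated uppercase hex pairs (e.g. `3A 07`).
L8: jsr op=0x6:4|imm=-8:12 ⇒ 0x6ff8 ⇒ little f8 6f

F8 6F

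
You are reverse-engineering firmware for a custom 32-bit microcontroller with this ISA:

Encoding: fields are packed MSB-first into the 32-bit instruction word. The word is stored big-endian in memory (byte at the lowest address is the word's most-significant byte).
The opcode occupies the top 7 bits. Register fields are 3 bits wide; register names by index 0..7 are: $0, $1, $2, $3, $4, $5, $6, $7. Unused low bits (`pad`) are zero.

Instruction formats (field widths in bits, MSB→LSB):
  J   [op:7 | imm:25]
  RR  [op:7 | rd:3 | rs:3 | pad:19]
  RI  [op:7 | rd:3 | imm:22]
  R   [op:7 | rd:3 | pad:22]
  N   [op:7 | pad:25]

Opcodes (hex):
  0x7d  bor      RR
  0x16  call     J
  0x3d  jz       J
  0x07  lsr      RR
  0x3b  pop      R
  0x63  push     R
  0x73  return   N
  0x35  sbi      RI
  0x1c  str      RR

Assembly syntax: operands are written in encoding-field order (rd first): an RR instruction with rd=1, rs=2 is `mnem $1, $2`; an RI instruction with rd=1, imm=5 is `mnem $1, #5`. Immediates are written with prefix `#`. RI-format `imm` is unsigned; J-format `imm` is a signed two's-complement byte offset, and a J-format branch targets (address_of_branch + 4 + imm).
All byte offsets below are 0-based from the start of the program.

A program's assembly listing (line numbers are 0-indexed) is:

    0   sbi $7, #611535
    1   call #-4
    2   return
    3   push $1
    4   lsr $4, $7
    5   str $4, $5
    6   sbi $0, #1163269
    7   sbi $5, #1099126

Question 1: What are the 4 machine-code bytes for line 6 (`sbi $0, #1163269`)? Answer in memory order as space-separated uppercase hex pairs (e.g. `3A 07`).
6. sbi fields op=0x35:7|rd=0:3|imm=1163269:22 → word 6a11c005h → 6a 11 c0 05

6A 11 C0 05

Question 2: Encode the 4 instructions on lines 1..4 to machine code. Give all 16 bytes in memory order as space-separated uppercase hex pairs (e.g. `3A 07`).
2D FF FF FC E6 00 00 00 C6 40 00 00 0F 38 00 00

line 1 (call): pack op=0x16:7|imm=-4:25 = 0x2dfffffc; big→ 2d ff ff fc
line 2 (return): pack op=0x73:7|pad=0:25 = 0xe6000000; big→ e6 00 00 00
line 3 (push): pack op=0x63:7|rd=1:3|pad=0:22 = 0xc6400000; big→ c6 40 00 00
line 4 (lsr): pack op=0x7:7|rd=4:3|rs=7:3|pad=0:19 = 0x0f380000; big→ 0f 38 00 00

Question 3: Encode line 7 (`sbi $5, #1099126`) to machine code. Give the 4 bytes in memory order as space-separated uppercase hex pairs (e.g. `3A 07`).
6B 50 C5 76

L7: sbi op=0x35:7|rd=5:3|imm=1099126:22 ⇒ 0x6b50c576 ⇒ big 6b 50 c5 76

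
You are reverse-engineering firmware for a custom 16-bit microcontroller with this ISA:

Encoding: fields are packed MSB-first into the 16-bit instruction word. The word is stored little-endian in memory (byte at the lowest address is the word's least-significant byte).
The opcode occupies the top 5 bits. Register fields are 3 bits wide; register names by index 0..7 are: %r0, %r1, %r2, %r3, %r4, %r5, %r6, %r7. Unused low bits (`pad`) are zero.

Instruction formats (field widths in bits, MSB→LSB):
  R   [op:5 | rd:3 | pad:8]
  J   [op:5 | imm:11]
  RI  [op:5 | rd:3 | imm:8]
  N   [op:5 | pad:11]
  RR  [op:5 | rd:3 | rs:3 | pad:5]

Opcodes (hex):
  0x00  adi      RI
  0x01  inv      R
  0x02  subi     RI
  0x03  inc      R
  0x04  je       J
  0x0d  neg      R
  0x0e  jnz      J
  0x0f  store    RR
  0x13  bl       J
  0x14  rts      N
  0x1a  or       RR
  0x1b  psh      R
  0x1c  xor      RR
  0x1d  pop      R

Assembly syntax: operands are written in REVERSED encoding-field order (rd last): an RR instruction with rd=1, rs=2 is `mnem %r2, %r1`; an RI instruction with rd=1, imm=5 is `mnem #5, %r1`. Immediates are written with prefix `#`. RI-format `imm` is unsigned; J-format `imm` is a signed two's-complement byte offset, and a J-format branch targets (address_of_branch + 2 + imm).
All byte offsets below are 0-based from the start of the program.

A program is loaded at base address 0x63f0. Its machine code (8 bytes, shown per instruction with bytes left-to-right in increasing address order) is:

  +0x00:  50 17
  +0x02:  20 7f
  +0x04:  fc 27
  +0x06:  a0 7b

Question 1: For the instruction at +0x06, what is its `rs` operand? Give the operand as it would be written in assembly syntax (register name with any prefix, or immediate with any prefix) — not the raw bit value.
%r5

+0x06: a0 7b ⇒ word 0x7ba0 (little)
  top 5b → 0xf → store [RR]
  [10:8] rd=3 = %r3
  [7:5] rs=5 = %r5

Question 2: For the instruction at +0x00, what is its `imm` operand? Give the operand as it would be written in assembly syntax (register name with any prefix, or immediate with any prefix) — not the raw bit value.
#80

off 0x00: read 50 17 as little → 0x1750
  top 5b → 0x2 → subi [RI]
  rd: (w>>8)&0x7=0x7 → %r7
  imm: (w>>0)&0xff=0x50 → #80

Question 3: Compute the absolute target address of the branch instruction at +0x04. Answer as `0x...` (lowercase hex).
0x63f2

off 0x04: read fc 27 as little → 0x27fc
  opcode bits[15:11]=0x4: je/J
  imm: (w>>0)&0x7ff=0x7fc (s11→-4) → #-4
  target = base 0x63f0 + off 0x04 + 2 + imm -4 = 0x63f2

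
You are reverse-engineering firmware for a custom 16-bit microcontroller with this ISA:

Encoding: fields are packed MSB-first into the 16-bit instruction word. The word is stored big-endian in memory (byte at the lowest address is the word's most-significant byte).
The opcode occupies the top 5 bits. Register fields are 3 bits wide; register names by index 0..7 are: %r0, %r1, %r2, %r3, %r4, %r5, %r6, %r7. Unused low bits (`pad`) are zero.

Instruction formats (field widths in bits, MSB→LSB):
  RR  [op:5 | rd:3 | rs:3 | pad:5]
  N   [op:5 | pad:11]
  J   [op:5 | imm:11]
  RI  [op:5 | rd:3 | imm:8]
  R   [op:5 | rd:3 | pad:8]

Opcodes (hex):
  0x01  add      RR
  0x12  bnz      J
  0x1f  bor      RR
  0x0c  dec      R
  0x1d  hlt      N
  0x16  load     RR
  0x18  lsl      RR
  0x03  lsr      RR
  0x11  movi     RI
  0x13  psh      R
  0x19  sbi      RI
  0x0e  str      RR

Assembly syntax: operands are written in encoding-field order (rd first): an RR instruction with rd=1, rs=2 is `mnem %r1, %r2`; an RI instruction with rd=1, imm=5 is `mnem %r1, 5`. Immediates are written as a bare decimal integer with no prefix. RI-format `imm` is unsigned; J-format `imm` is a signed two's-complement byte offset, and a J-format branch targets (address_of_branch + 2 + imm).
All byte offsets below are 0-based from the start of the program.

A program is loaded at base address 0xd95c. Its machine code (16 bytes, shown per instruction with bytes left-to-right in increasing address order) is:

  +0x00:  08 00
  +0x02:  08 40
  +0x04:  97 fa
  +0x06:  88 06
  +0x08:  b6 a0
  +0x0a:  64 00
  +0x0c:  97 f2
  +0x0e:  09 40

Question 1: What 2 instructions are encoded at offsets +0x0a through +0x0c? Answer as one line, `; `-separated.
dec %r4; bnz -14

+0x0a: 64 00 ⇒ word 0x6400 (big)
  top 5b → 0xc → dec [R]
  rd@[10:8]=0x4 ⇒ %r4
+0x0c: 97 f2 ⇒ word 0x97f2 (big)
  top 5b → 0x12 → bnz [J]
  imm@[10:0]=0x7f2 (s11→-14) ⇒ -14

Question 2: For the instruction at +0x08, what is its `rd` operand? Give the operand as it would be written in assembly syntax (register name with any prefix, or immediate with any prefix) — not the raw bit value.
%r6

@+08  big-endian(b6 a0) = 0xb6a0
  opcode bits[15:11]=0x16: load/RR
  rd@[10:8]=0x6 ⇒ %r6
  rs@[7:5]=0x5 ⇒ %r5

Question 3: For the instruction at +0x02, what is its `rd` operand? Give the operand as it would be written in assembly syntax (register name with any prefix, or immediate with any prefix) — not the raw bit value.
@+02  big-endian(08 40) = 0x0840
  top 5b → 0x1 → add [RR]
  rd: (w>>8)&0x7=0x0 → %r0
  rs: (w>>5)&0x7=0x2 → %r2

%r0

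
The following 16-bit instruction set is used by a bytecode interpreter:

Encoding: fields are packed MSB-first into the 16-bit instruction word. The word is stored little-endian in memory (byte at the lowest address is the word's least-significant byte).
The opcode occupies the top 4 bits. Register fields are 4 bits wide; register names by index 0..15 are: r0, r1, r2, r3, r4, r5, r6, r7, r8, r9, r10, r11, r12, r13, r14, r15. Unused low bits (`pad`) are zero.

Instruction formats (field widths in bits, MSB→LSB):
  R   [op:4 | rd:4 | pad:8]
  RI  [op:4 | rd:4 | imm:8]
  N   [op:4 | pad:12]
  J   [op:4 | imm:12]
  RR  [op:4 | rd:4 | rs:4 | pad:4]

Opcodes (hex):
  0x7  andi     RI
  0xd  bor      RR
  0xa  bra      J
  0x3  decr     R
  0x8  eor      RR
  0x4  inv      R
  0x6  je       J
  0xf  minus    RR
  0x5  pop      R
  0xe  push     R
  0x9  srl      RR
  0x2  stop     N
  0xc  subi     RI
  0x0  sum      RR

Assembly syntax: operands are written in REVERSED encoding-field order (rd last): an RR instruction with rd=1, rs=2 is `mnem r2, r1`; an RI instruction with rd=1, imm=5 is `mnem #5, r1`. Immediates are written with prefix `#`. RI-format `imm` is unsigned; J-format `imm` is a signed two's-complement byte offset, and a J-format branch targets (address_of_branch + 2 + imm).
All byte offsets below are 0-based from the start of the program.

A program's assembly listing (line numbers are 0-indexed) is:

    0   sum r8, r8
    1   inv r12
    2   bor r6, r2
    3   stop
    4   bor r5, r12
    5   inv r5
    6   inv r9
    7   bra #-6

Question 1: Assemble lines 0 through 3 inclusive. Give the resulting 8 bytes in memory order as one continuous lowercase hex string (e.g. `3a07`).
8008004c60d20020

line 0 (sum): pack op=0x0:4|rd=8:4|rs=8:4|pad=0:4 = 0x0880; little→ 80 08
line 1 (inv): pack op=0x4:4|rd=12:4|pad=0:8 = 0x4c00; little→ 00 4c
line 2 (bor): pack op=0xd:4|rd=2:4|rs=6:4|pad=0:4 = 0xd260; little→ 60 d2
line 3 (stop): pack op=0x2:4|pad=0:12 = 0x2000; little→ 00 20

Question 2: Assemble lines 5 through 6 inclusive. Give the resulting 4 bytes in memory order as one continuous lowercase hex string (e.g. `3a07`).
L5: inv op=0x4:4|rd=5:4|pad=0:8 ⇒ 0x4500 ⇒ little 00 45
L6: inv op=0x4:4|rd=9:4|pad=0:8 ⇒ 0x4900 ⇒ little 00 49

00450049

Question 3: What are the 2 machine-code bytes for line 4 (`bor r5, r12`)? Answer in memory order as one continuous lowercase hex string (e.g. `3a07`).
line 4 (bor): pack op=0xd:4|rd=12:4|rs=5:4|pad=0:4 = 0xdc50; little→ 50 dc

50dc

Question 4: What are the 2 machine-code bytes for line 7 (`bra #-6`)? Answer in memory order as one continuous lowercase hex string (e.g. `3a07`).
faaf

L7: bra op=0xa:4|imm=-6:12 ⇒ 0xaffa ⇒ little fa af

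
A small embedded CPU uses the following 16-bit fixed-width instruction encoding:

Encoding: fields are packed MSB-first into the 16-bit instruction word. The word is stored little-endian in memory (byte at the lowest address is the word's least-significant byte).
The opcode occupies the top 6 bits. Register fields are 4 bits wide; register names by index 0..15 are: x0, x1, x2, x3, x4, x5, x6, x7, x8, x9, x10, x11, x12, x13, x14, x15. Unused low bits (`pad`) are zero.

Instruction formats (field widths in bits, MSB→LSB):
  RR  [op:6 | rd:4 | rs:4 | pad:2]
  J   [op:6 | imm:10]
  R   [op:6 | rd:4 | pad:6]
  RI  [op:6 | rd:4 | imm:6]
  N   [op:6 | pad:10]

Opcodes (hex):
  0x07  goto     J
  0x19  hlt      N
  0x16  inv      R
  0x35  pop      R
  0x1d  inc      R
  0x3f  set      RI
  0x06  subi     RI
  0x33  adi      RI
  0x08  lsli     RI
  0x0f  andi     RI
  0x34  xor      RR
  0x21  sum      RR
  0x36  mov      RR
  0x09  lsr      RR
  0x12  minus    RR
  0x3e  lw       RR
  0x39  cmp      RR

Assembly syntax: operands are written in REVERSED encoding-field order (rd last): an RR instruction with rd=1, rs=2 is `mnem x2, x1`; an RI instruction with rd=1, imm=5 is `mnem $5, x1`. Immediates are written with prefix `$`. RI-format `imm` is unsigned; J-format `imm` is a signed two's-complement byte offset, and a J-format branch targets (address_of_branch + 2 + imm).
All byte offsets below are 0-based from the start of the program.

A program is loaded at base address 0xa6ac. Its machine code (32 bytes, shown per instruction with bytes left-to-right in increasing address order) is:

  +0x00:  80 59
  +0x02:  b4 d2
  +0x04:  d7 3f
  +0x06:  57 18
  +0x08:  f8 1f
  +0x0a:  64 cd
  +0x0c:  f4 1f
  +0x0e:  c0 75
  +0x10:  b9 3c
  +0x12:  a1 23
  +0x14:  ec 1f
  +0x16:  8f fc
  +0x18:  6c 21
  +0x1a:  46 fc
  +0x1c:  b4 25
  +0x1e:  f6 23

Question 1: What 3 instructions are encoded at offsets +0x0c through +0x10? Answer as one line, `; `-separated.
[0c] f4 1f → 0x1ff4
  op=0x1ff4>>10=0x7 ⇒ goto (J)
  imm@[9:0]=0x3f4 (s10→-12) ⇒ $-12
[0e] c0 75 → 0x75c0
  op=0x75c0>>10=0x1d ⇒ inc (R)
  rd@[9:6]=0x7 ⇒ x7
[10] b9 3c → 0x3cb9
  op=0x3cb9>>10=0xf ⇒ andi (RI)
  rd@[9:6]=0x2 ⇒ x2
  imm@[5:0]=0x39 ⇒ $57

goto $-12; inc x7; andi $57, x2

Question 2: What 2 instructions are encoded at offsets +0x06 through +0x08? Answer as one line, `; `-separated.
subi $23, x1; goto $-8

[06] 57 18 → 0x1857
  top 6b → 0x6 → subi [RI]
  rd: (w>>6)&0xf=0x1 → x1
  imm: (w>>0)&0x3f=0x17 → $23
[08] f8 1f → 0x1ff8
  top 6b → 0x7 → goto [J]
  imm: (w>>0)&0x3ff=0x3f8 (s10→-8) → $-8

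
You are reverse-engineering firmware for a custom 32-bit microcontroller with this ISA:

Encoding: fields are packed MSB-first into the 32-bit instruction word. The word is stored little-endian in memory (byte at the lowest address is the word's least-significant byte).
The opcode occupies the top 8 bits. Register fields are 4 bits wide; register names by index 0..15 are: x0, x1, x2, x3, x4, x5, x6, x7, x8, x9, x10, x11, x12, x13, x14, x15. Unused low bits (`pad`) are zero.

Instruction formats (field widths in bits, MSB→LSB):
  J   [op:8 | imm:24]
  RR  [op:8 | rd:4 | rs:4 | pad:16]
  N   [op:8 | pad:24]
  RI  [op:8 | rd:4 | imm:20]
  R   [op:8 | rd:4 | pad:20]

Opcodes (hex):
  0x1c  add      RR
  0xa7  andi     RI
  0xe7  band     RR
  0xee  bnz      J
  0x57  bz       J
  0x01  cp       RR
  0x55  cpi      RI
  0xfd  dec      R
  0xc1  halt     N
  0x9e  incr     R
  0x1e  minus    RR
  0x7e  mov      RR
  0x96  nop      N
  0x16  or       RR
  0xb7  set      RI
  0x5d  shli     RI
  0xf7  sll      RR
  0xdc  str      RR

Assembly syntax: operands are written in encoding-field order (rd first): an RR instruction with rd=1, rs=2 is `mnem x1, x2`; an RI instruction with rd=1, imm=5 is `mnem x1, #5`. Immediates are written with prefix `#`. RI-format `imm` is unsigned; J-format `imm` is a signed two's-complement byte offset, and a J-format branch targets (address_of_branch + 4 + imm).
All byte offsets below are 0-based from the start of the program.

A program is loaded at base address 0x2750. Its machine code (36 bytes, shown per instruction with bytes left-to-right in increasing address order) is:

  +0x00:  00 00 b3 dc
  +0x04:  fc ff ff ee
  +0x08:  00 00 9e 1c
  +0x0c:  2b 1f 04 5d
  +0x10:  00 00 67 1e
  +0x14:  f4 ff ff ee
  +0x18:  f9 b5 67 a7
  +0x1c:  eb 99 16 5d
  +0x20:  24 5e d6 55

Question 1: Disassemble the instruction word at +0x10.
[10] 00 00 67 1e → 0x1e670000
  opcode bits[31:24]=0x1e: minus/RR
  rd@[23:20]=0x6 ⇒ x6
  rs@[19:16]=0x7 ⇒ x7

minus x6, x7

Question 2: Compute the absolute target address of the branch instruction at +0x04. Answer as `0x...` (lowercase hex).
0x2754

off 0x04: read fc ff ff ee as little → 0xeefffffc
  top 8b → 0xee → bnz [J]
  imm: (w>>0)&0xffffff=0xfffffc (s24→-4) → #-4
  target = base 0x2750 + off 0x04 + 4 + imm -4 = 0x2754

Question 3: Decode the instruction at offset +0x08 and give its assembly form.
@+08  little-endian(00 00 9e 1c) = 0x1c9e0000
  opcode bits[31:24]=0x1c: add/RR
  [23:20] rd=9 = x9
  [19:16] rs=14 = x14

add x9, x14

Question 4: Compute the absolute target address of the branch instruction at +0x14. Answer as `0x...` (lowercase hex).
+0x14: f4 ff ff ee ⇒ word 0xeefffff4 (little)
  top 8b → 0xee → bnz [J]
  imm: (w>>0)&0xffffff=0xfffff4 (s24→-12) → #-12
  target = base 0x2750 + off 0x14 + 4 + imm -12 = 0x275c

0x275c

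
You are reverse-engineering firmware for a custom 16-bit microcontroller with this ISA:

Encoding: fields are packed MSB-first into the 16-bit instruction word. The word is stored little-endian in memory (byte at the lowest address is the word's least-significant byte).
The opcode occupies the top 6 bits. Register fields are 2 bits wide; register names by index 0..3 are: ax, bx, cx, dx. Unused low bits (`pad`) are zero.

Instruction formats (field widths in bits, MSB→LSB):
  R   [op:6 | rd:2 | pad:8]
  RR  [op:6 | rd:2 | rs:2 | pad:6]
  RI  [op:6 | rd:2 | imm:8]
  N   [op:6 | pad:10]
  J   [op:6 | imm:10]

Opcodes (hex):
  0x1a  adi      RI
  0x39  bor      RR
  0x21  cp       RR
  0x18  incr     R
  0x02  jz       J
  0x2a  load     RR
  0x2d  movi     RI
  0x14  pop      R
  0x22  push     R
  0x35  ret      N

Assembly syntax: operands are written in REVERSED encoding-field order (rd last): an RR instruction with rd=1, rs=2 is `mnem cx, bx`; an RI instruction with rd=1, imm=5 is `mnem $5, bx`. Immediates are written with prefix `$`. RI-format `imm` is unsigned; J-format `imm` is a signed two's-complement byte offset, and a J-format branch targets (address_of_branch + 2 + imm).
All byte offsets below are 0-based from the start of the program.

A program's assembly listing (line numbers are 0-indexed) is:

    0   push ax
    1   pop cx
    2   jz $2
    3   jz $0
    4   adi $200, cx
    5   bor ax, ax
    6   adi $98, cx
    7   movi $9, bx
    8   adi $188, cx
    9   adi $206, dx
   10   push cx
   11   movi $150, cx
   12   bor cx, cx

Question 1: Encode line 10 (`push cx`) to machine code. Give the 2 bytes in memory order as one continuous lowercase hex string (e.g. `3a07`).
line 10 (push): pack op=0x22:6|rd=2:2|pad=0:8 = 0x8a00; little→ 00 8a

008a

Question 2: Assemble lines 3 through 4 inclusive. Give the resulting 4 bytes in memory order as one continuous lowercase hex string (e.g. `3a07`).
0008c86a

3. jz fields op=0x2:6|imm=0:10 → word 0800h → 00 08
4. adi fields op=0x1a:6|rd=2:2|imm=200:8 → word 6ac8h → c8 6a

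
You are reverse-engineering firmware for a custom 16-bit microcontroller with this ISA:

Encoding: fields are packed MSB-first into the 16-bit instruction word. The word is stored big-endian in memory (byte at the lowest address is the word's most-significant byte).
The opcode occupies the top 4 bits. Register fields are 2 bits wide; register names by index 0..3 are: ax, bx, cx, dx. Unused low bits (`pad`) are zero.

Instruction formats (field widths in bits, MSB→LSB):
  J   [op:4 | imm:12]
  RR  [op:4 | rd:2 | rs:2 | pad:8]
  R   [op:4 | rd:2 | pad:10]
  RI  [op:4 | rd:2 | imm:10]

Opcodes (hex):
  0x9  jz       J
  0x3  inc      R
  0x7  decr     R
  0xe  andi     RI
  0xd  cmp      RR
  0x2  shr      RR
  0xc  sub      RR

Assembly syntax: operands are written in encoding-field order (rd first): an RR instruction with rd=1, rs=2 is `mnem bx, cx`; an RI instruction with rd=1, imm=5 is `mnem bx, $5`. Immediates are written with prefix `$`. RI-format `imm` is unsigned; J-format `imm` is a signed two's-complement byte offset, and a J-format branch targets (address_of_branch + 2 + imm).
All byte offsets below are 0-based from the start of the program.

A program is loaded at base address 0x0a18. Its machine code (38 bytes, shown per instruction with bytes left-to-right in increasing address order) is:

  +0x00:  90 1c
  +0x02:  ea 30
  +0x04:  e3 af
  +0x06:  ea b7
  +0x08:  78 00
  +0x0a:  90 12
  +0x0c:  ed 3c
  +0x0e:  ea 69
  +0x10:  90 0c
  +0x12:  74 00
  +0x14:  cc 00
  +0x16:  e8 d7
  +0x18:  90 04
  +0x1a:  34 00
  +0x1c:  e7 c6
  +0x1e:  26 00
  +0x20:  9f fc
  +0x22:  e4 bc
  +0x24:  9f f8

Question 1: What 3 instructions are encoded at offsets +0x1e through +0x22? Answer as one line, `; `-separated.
off 0x1e: read 26 00 as big → 0x2600
  op=0x2600>>12=0x2 ⇒ shr (RR)
  rd@[11:10]=0x1 ⇒ bx
  rs@[9:8]=0x2 ⇒ cx
off 0x20: read 9f fc as big → 0x9ffc
  op=0x9ffc>>12=0x9 ⇒ jz (J)
  imm@[11:0]=0xffc (s12→-4) ⇒ $-4
off 0x22: read e4 bc as big → 0xe4bc
  op=0xe4bc>>12=0xe ⇒ andi (RI)
  rd@[11:10]=0x1 ⇒ bx
  imm@[9:0]=0xbc ⇒ $188

shr bx, cx; jz $-4; andi bx, $188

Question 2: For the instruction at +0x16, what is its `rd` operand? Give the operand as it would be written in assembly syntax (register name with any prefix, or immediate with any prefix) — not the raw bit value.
off 0x16: read e8 d7 as big → 0xe8d7
  top 4b → 0xe → andi [RI]
  [11:10] rd=2 = cx
  [9:0] imm=215 = $215

cx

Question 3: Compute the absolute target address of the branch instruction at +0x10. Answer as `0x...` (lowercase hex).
off 0x10: read 90 0c as big → 0x900c
  opcode bits[15:12]=0x9: jz/J
  [11:0] imm=12 = $12
  target = base 0x0a18 + off 0x10 + 2 + imm 12 = 0x0a36

0x0a36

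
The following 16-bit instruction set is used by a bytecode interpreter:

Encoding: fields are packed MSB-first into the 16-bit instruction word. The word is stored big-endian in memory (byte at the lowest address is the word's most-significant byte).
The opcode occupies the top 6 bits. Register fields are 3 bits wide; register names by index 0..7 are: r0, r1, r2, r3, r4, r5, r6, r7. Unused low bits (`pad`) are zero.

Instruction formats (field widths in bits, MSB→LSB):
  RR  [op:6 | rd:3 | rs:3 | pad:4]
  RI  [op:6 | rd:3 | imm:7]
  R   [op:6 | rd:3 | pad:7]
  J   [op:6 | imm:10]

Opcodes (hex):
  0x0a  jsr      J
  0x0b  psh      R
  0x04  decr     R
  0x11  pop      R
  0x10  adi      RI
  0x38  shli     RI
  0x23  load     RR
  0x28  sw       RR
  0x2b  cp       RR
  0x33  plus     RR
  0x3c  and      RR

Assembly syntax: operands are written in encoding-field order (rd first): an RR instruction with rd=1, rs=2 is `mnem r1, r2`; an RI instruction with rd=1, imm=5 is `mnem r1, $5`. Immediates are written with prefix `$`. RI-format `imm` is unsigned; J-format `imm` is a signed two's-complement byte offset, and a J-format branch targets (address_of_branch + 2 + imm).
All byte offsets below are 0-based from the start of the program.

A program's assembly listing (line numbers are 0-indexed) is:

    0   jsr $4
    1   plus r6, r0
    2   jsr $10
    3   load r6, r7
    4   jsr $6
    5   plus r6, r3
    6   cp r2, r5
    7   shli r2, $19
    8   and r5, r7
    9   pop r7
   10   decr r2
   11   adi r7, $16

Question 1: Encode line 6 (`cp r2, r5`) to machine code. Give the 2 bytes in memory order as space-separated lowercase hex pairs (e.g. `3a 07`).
6. cp fields op=0x2b:6|rd=2:3|rs=5:3|pad=0:4 → word ad50h → ad 50

ad 50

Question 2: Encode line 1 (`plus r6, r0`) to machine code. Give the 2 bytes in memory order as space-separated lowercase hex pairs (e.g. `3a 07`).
1. plus fields op=0x33:6|rd=6:3|rs=0:3|pad=0:4 → word cf00h → cf 00

cf 00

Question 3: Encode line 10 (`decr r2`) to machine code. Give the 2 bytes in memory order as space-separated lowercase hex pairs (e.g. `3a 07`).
L10: decr op=0x4:6|rd=2:3|pad=0:7 ⇒ 0x1100 ⇒ big 11 00

11 00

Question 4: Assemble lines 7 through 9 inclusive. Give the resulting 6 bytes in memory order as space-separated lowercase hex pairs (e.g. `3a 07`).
line 7 (shli): pack op=0x38:6|rd=2:3|imm=19:7 = 0xe113; big→ e1 13
line 8 (and): pack op=0x3c:6|rd=5:3|rs=7:3|pad=0:4 = 0xf2f0; big→ f2 f0
line 9 (pop): pack op=0x11:6|rd=7:3|pad=0:7 = 0x4780; big→ 47 80

e1 13 f2 f0 47 80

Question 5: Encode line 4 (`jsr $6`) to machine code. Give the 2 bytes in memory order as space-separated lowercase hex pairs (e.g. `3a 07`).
4. jsr fields op=0xa:6|imm=6:10 → word 2806h → 28 06

28 06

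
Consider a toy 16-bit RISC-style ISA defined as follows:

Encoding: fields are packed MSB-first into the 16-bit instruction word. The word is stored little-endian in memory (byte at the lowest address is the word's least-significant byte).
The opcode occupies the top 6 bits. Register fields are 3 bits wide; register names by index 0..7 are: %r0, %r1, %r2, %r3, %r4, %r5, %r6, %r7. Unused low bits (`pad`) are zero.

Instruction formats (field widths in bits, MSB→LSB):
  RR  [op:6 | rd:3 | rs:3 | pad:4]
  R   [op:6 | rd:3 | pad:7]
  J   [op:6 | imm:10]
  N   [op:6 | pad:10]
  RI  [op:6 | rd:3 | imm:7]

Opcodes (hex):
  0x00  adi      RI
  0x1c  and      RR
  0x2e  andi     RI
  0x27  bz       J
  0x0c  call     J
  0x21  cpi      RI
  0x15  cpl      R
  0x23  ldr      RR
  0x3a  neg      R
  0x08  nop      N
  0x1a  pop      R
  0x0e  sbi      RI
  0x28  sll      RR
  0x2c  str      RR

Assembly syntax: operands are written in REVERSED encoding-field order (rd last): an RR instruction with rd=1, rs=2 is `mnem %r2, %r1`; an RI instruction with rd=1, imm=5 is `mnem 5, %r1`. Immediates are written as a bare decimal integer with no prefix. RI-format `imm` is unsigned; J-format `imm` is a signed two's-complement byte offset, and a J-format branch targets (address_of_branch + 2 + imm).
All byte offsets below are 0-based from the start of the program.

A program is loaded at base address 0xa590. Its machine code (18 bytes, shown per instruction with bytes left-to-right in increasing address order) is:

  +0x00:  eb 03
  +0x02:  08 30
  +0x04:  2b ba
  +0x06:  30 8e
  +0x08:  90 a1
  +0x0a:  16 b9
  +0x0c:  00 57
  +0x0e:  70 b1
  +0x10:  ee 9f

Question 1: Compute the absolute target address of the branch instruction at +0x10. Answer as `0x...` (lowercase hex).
0xa590

@+10  little-endian(ee 9f) = 0x9fee
  top 6b → 0x27 → bz [J]
  imm@[9:0]=0x3ee (s10→-18) ⇒ -18
  target = base 0xa590 + off 0x10 + 2 + imm -18 = 0xa590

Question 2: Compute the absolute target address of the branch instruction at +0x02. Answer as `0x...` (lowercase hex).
0xa59c

[02] 08 30 → 0x3008
  top 6b → 0xc → call [J]
  imm: (w>>0)&0x3ff=0x8 → 8
  target = base 0xa590 + off 0x02 + 2 + imm 8 = 0xa59c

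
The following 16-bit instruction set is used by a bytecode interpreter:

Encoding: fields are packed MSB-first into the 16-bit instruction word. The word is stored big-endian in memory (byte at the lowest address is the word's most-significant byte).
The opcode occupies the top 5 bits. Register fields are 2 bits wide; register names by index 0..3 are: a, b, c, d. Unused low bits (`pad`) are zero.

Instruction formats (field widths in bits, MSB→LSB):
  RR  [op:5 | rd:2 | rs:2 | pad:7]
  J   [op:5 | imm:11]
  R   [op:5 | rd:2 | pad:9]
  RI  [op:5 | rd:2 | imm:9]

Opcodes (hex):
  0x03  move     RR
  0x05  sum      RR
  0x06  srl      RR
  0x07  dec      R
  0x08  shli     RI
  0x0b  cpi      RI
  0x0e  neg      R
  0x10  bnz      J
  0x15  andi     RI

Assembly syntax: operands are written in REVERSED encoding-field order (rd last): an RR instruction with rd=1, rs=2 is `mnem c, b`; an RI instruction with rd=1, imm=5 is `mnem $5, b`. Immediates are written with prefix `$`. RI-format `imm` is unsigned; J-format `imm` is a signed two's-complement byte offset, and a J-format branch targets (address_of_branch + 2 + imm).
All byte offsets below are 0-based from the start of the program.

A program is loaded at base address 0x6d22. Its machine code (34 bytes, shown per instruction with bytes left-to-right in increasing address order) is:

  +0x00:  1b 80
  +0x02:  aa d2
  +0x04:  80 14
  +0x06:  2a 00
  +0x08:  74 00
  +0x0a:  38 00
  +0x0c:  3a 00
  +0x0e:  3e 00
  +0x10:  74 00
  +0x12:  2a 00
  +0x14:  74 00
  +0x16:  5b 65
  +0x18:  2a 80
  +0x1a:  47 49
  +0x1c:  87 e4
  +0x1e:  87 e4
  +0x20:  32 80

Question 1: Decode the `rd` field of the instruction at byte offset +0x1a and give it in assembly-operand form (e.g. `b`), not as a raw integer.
d

@+1a  big-endian(47 49) = 0x4749
  op=0x4749>>11=0x8 ⇒ shli (RI)
  rd: (w>>9)&0x3=0x3 → d
  imm: (w>>0)&0x1ff=0x149 → $329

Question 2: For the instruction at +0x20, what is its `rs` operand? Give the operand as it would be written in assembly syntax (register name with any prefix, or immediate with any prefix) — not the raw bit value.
off 0x20: read 32 80 as big → 0x3280
  op=0x3280>>11=0x6 ⇒ srl (RR)
  rd@[10:9]=0x1 ⇒ b
  rs@[8:7]=0x1 ⇒ b

b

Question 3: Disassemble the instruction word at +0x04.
off 0x04: read 80 14 as big → 0x8014
  op=0x8014>>11=0x10 ⇒ bnz (J)
  imm: (w>>0)&0x7ff=0x14 → $20

bnz $20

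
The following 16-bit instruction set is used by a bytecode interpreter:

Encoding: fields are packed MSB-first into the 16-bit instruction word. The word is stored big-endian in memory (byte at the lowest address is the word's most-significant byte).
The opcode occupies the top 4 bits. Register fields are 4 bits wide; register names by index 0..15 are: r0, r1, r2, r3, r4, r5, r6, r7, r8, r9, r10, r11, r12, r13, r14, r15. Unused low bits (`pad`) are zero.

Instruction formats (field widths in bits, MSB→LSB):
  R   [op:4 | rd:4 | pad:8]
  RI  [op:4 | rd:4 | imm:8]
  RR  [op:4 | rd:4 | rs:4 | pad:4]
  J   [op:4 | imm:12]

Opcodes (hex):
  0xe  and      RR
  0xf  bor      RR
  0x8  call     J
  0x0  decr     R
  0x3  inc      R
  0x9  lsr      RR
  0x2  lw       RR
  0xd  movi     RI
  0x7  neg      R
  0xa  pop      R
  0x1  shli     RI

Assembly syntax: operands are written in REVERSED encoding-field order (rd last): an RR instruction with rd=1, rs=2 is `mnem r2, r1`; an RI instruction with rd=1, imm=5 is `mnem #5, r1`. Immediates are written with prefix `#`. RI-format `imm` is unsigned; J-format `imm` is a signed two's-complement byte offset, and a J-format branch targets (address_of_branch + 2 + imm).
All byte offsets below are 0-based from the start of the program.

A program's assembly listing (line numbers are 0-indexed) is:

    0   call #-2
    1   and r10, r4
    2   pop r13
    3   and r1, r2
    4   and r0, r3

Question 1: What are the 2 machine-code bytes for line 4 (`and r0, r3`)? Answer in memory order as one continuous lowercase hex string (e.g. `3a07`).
e300

line 4 (and): pack op=0xe:4|rd=3:4|rs=0:4|pad=0:4 = 0xe300; big→ e3 00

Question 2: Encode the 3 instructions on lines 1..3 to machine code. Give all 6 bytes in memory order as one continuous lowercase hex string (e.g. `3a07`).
e4a0ad00e210

L1: and op=0xe:4|rd=4:4|rs=10:4|pad=0:4 ⇒ 0xe4a0 ⇒ big e4 a0
L2: pop op=0xa:4|rd=13:4|pad=0:8 ⇒ 0xad00 ⇒ big ad 00
L3: and op=0xe:4|rd=2:4|rs=1:4|pad=0:4 ⇒ 0xe210 ⇒ big e2 10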